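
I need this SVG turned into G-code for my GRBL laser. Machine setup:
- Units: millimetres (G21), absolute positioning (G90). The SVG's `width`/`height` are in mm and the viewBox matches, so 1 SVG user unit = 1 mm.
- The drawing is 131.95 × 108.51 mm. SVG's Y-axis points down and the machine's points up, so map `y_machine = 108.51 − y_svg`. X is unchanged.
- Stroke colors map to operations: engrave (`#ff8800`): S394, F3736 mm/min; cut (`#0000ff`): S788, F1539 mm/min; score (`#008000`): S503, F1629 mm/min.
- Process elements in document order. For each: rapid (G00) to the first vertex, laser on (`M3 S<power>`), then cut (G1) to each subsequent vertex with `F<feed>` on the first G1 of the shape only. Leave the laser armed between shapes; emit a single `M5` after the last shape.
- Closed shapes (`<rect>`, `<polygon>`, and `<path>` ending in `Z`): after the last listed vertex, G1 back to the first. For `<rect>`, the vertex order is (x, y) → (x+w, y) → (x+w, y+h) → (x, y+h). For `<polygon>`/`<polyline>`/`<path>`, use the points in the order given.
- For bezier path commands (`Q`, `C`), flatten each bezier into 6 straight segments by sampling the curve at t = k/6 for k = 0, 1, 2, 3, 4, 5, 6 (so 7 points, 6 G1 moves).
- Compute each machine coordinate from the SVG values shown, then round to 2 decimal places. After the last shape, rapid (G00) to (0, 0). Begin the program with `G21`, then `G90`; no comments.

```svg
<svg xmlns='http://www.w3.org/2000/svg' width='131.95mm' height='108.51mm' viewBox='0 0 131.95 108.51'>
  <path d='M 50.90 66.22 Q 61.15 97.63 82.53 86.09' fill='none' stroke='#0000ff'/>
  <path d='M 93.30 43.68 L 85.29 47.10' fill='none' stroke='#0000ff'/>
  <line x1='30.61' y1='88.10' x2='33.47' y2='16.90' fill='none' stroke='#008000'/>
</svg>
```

Since the viewBox matches the mm dimensions, user units are millimetres directly. The only transform is the Y-flip y_m = 108.51 − y_svg.

Shape 1 is a quadratic bezier drawn with `<path>`. Its stroke #0000ff means cut at S788, F1539. After flipping Y the toolpath is (50.90,42.29) → (54.63,33.01) → (58.97,26.12) → (63.93,21.62) → (69.51,19.50) → (75.71,19.77) → (82.53,22.42).

Shape 2 is a line segment drawn with `<path>`. Its stroke #0000ff means cut at S788, F1539. After flipping Y the toolpath is (93.30,64.83) → (85.29,61.41).

Shape 3 is a line segment drawn with `<line>`. Its stroke #008000 means score at S503, F1629. After flipping Y the toolpath is (30.61,20.41) → (33.47,91.61).

G21
G90
G00 X50.90 Y42.29
M3 S788
G1 X54.63 Y33.01 F1539
G1 X58.97 Y26.12
G1 X63.93 Y21.62
G1 X69.51 Y19.50
G1 X75.71 Y19.77
G1 X82.53 Y22.42
G00 X93.30 Y64.83
M3 S788
G1 X85.29 Y61.41 F1539
G00 X30.61 Y20.41
M3 S503
G1 X33.47 Y91.61 F1629
M5
G00 X0.00 Y0.00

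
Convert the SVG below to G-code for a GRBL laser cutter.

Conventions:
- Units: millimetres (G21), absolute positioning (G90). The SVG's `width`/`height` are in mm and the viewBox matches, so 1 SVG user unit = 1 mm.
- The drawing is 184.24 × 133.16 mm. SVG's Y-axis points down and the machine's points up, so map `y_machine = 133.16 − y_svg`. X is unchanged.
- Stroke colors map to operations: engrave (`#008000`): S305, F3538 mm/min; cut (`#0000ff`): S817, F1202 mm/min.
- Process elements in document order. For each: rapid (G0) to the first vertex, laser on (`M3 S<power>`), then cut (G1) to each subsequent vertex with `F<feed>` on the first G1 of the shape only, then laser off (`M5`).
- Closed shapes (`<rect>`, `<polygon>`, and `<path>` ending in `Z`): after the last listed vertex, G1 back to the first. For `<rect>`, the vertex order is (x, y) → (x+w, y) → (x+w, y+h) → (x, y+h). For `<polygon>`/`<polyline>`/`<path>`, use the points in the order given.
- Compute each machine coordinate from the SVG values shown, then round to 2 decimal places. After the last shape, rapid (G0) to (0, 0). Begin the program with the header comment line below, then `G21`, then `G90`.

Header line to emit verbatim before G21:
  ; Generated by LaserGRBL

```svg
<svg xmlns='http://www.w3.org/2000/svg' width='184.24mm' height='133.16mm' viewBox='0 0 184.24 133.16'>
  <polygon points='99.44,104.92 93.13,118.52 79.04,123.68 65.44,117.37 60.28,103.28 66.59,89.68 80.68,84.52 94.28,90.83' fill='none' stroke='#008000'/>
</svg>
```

viewBox `0 0 184.24 133.16` with mm width/height → 1 unit = 1 mm. Flip: y_m = 133.16 − y_svg.

**Shape 1** — `<polygon>` regular polygon, stroke `#008000` → engrave (S305, F3538). Machine vertices: (99.44,28.24) → (93.13,14.64) → (79.04,9.48) → (65.44,15.79) → (60.28,29.88) → (66.59,43.48) → (80.68,48.64) → (94.28,42.33) → (99.44,28.24). Closed: final G1 returns to the first vertex.

; Generated by LaserGRBL
G21
G90
G0 X99.44 Y28.24
M3 S305
G1 X93.13 Y14.64 F3538
G1 X79.04 Y9.48
G1 X65.44 Y15.79
G1 X60.28 Y29.88
G1 X66.59 Y43.48
G1 X80.68 Y48.64
G1 X94.28 Y42.33
G1 X99.44 Y28.24
M5
G0 X0.00 Y0.00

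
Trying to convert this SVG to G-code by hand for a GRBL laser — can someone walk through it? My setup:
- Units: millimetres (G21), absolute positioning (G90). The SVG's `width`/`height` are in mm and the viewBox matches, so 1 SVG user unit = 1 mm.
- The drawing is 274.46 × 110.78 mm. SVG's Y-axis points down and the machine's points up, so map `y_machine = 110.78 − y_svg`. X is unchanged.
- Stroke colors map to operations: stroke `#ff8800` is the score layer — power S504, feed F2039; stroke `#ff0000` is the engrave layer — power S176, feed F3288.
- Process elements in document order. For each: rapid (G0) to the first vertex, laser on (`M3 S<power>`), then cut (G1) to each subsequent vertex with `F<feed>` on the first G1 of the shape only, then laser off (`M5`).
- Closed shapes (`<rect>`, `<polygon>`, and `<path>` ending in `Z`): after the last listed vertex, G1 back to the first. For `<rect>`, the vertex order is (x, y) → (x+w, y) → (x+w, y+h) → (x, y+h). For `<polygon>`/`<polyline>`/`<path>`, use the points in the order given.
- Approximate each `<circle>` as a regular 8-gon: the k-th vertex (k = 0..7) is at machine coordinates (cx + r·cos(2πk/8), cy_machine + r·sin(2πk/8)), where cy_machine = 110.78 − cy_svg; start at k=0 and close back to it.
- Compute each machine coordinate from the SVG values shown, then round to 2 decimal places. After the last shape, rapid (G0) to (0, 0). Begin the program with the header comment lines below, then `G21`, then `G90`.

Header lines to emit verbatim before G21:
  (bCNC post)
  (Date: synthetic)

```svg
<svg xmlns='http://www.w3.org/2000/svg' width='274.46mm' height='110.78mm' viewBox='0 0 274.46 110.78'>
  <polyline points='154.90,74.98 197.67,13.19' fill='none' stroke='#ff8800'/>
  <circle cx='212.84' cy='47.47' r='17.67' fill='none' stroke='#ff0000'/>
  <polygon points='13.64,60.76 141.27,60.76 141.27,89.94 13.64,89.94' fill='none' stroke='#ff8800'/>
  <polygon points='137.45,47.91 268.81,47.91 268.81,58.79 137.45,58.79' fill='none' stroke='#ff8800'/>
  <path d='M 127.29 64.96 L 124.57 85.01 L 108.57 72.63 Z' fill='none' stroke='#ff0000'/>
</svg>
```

viewBox `0 0 274.46 110.78` with mm width/height → 1 unit = 1 mm. Flip: y_m = 110.78 − y_svg.

**Shape 1** — `<polyline>` line segment, stroke `#ff8800` → score (S504, F2039). Machine vertices: (154.90,35.80) → (197.67,97.59). Open path.

**Shape 2** — `<circle>` circle, stroke `#ff0000` → engrave (S176, F3288). Machine vertices: (230.51,63.31) → (225.33,75.80) → (212.84,80.98) → (200.35,75.80) → (195.17,63.31) → (200.35,50.82) → (212.84,45.64) → (225.33,50.82) → (230.51,63.31). Closed: final G1 returns to the first vertex.

**Shape 3** — `<polygon>` rectangle, stroke `#ff8800` → score (S504, F2039). Machine vertices: (13.64,50.02) → (141.27,50.02) → (141.27,20.84) → (13.64,20.84) → (13.64,50.02). Closed: final G1 returns to the first vertex.

**Shape 4** — `<polygon>` rectangle, stroke `#ff8800` → score (S504, F2039). Machine vertices: (137.45,62.87) → (268.81,62.87) → (268.81,51.99) → (137.45,51.99) → (137.45,62.87). Closed: final G1 returns to the first vertex.

**Shape 5** — `<path>` regular polygon, stroke `#ff0000` → engrave (S176, F3288). Machine vertices: (127.29,45.82) → (124.57,25.77) → (108.57,38.15) → (127.29,45.82). Closed: final G1 returns to the first vertex.

(bCNC post)
(Date: synthetic)
G21
G90
G0 X154.90 Y35.80
M3 S504
G1 X197.67 Y97.59 F2039
M5
G0 X230.51 Y63.31
M3 S176
G1 X225.33 Y75.80 F3288
G1 X212.84 Y80.98
G1 X200.35 Y75.80
G1 X195.17 Y63.31
G1 X200.35 Y50.82
G1 X212.84 Y45.64
G1 X225.33 Y50.82
G1 X230.51 Y63.31
M5
G0 X13.64 Y50.02
M3 S504
G1 X141.27 Y50.02 F2039
G1 X141.27 Y20.84
G1 X13.64 Y20.84
G1 X13.64 Y50.02
M5
G0 X137.45 Y62.87
M3 S504
G1 X268.81 Y62.87 F2039
G1 X268.81 Y51.99
G1 X137.45 Y51.99
G1 X137.45 Y62.87
M5
G0 X127.29 Y45.82
M3 S176
G1 X124.57 Y25.77 F3288
G1 X108.57 Y38.15
G1 X127.29 Y45.82
M5
G0 X0.00 Y0.00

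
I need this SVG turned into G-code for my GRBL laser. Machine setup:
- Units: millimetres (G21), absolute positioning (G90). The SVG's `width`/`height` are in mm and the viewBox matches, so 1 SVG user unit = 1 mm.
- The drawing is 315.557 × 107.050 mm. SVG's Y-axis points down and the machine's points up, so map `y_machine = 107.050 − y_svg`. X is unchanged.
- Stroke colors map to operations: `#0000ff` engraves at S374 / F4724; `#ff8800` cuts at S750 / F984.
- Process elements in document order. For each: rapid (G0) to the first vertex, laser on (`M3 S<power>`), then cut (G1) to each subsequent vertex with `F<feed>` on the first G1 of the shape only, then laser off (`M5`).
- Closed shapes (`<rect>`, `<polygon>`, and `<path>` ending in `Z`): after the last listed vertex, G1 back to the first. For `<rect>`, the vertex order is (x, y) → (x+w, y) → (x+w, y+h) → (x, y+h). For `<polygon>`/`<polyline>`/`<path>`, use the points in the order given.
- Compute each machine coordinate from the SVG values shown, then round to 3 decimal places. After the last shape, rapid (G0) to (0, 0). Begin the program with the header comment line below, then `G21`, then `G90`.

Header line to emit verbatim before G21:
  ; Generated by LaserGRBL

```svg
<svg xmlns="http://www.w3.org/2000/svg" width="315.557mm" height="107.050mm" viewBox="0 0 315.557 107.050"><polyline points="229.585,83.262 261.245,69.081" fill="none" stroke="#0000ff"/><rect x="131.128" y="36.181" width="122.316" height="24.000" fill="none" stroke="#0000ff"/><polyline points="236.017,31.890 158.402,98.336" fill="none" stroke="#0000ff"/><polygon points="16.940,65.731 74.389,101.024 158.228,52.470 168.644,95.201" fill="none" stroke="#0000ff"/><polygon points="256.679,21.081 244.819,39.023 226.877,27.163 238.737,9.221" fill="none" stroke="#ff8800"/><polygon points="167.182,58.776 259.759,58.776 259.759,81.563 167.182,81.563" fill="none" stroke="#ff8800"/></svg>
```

; Generated by LaserGRBL
G21
G90
G0 X229.585 Y23.788
M3 S374
G1 X261.245 Y37.969 F4724
M5
G0 X131.128 Y70.869
M3 S374
G1 X253.444 Y70.869 F4724
G1 X253.444 Y46.869
G1 X131.128 Y46.869
G1 X131.128 Y70.869
M5
G0 X236.017 Y75.160
M3 S374
G1 X158.402 Y8.714 F4724
M5
G0 X16.940 Y41.319
M3 S374
G1 X74.389 Y6.026 F4724
G1 X158.228 Y54.580
G1 X168.644 Y11.849
G1 X16.940 Y41.319
M5
G0 X256.679 Y85.969
M3 S750
G1 X244.819 Y68.027 F984
G1 X226.877 Y79.887
G1 X238.737 Y97.829
G1 X256.679 Y85.969
M5
G0 X167.182 Y48.274
M3 S750
G1 X259.759 Y48.274 F984
G1 X259.759 Y25.487
G1 X167.182 Y25.487
G1 X167.182 Y48.274
M5
G0 X0.000 Y0.000

1 u = 1 mm; y_m = 107.050 − y.

[1] `<polyline>` line segment, #0000ff→engrave S374 F4724: (229.585,23.788) → (261.245,37.969)

[2] `<rect>` rectangle, #0000ff→engrave S374 F4724: (131.128,70.869) → (253.444,70.869) → (253.444,46.869) → (131.128,46.869) → (131.128,70.869) (closed)

[3] `<polyline>` line segment, #0000ff→engrave S374 F4724: (236.017,75.160) → (158.402,8.714)

[4] `<polygon>` closed polygon, #0000ff→engrave S374 F4724: (16.940,41.319) → (74.389,6.026) → (158.228,54.580) → (168.644,11.849) → (16.940,41.319) (closed)

[5] `<polygon>` regular polygon, #ff8800→cut S750 F984: (256.679,85.969) → (244.819,68.027) → (226.877,79.887) → (238.737,97.829) → (256.679,85.969) (closed)

[6] `<polygon>` rectangle, #ff8800→cut S750 F984: (167.182,48.274) → (259.759,48.274) → (259.759,25.487) → (167.182,25.487) → (167.182,48.274) (closed)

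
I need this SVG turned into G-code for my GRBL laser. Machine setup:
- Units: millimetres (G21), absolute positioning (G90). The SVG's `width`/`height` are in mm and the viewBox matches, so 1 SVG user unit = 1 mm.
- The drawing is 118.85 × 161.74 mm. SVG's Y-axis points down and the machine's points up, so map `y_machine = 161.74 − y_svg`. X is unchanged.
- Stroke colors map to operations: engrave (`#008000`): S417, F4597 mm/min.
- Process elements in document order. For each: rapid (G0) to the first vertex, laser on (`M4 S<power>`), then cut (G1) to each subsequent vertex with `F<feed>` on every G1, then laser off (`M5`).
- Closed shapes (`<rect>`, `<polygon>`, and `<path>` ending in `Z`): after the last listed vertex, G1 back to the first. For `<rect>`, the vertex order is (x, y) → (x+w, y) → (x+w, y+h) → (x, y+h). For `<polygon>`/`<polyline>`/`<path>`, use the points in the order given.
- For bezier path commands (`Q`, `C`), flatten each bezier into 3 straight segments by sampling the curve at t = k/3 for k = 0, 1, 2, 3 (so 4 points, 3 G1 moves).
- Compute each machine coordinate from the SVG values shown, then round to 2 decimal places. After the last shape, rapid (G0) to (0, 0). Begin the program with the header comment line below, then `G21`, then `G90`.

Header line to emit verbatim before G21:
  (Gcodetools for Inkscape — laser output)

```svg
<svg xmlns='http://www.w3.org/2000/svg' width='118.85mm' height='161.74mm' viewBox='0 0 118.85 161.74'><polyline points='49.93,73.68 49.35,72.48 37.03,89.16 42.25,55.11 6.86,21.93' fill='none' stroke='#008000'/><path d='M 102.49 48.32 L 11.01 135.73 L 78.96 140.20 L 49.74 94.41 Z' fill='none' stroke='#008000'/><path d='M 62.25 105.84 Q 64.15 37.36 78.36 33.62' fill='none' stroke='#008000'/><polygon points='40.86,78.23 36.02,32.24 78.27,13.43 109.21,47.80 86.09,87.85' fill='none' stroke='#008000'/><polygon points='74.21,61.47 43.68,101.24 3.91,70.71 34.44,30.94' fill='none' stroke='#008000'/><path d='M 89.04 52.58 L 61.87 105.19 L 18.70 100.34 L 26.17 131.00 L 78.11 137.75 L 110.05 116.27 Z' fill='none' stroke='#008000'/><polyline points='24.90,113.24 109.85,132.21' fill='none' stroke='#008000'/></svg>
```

(Gcodetools for Inkscape — laser output)
G21
G90
G0 X49.93 Y88.06
M4 S417
G1 X49.35 Y89.26 F4597
G1 X37.03 Y72.58 F4597
G1 X42.25 Y106.63 F4597
G1 X6.86 Y139.81 F4597
M5
G0 X102.49 Y113.42
M4 S417
G1 X11.01 Y26.01 F4597
G1 X78.96 Y21.54 F4597
G1 X49.74 Y67.33 F4597
G1 X102.49 Y113.42 F4597
M5
G0 X62.25 Y55.90
M4 S417
G1 X64.88 Y94.36 F4597
G1 X70.25 Y118.43 F4597
G1 X78.36 Y128.12 F4597
M5
G0 X40.86 Y83.51
M4 S417
G1 X36.02 Y129.50 F4597
G1 X78.27 Y148.31 F4597
G1 X109.21 Y113.94 F4597
G1 X86.09 Y73.89 F4597
G1 X40.86 Y83.51 F4597
M5
G0 X74.21 Y100.27
M4 S417
G1 X43.68 Y60.50 F4597
G1 X3.91 Y91.03 F4597
G1 X34.44 Y130.80 F4597
G1 X74.21 Y100.27 F4597
M5
G0 X89.04 Y109.16
M4 S417
G1 X61.87 Y56.55 F4597
G1 X18.70 Y61.40 F4597
G1 X26.17 Y30.74 F4597
G1 X78.11 Y23.99 F4597
G1 X110.05 Y45.47 F4597
G1 X89.04 Y109.16 F4597
M5
G0 X24.90 Y48.50
M4 S417
G1 X109.85 Y29.53 F4597
M5
G0 X0.00 Y0.00

1 u = 1 mm; y_m = 161.74 − y.

[1] `<polyline>` open polyline, #008000→engrave S417 F4597: (49.93,88.06) → (49.35,89.26) → (37.03,72.58) → (42.25,106.63) → (6.86,139.81)

[2] `<path>` closed polygon, #008000→engrave S417 F4597: (102.49,113.42) → (11.01,26.01) → (78.96,21.54) → (49.74,67.33) → (102.49,113.42) (closed)

[3] `<path>` quadratic bezier, #008000→engrave S417 F4597: (62.25,55.90) → (64.88,94.36) → (70.25,118.43) → (78.36,128.12)

[4] `<polygon>` regular polygon, #008000→engrave S417 F4597: (40.86,83.51) → (36.02,129.50) → (78.27,148.31) → (109.21,113.94) → (86.09,73.89) → (40.86,83.51) (closed)

[5] `<polygon>` regular polygon, #008000→engrave S417 F4597: (74.21,100.27) → (43.68,60.50) → (3.91,91.03) → (34.44,130.80) → (74.21,100.27) (closed)

[6] `<path>` closed polygon, #008000→engrave S417 F4597: (89.04,109.16) → (61.87,56.55) → (18.70,61.40) → (26.17,30.74) → (78.11,23.99) → (110.05,45.47) → (89.04,109.16) (closed)

[7] `<polyline>` line segment, #008000→engrave S417 F4597: (24.90,48.50) → (109.85,29.53)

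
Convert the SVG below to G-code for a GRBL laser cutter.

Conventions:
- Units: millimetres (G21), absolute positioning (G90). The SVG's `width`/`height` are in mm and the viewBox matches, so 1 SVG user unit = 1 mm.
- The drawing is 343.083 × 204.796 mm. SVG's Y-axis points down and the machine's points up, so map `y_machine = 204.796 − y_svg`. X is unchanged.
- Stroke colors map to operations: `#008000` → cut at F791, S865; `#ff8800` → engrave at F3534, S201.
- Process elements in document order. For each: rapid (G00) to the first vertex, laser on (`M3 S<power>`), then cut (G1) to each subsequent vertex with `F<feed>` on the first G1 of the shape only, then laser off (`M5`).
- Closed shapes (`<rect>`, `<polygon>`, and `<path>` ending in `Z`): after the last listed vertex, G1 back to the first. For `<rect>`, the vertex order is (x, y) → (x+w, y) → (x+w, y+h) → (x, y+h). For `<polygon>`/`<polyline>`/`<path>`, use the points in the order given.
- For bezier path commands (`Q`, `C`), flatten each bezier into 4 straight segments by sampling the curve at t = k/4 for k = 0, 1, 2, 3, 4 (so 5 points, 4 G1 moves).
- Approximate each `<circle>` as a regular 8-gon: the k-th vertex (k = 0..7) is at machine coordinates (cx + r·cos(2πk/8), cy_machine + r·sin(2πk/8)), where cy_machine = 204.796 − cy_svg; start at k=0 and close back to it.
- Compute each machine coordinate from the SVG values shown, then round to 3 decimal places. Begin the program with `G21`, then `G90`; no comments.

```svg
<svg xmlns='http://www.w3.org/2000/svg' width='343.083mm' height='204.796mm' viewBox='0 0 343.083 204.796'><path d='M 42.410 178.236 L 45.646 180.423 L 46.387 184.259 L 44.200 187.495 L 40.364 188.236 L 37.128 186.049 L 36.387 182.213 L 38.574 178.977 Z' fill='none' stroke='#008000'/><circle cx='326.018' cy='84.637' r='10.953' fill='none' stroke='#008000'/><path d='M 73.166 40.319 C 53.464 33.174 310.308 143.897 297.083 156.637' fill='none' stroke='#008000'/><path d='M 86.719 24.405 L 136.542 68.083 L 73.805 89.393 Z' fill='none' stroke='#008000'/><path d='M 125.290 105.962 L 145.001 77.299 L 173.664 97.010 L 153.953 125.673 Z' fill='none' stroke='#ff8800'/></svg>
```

G21
G90
G00 X42.410 Y26.560
M3 S865
G1 X45.646 Y24.373 F791
G1 X46.387 Y20.537
G1 X44.200 Y17.301
G1 X40.364 Y16.560
G1 X37.128 Y18.747
G1 X36.387 Y22.583
G1 X38.574 Y25.819
G1 X42.410 Y26.560
M5
G00 X336.971 Y120.159
M3 S865
G1 X333.763 Y127.904 F791
G1 X326.018 Y131.112
G1 X318.273 Y127.904
G1 X315.065 Y120.159
G1 X318.273 Y112.414
G1 X326.018 Y109.206
G1 X333.763 Y112.414
G1 X336.971 Y120.159
M5
G00 X73.166 Y164.477
M3 S865
G1 X101.701 Y151.108 F791
G1 X182.696 Y113.775
G1 X264.905 Y72.713
G1 X297.083 Y48.159
M5
G00 X86.719 Y180.391
M3 S865
G1 X136.542 Y136.713 F791
G1 X73.805 Y115.403
G1 X86.719 Y180.391
M5
G00 X125.290 Y98.834
M3 S201
G1 X145.001 Y127.497 F3534
G1 X173.664 Y107.786
G1 X153.953 Y79.123
G1 X125.290 Y98.834
M5

Since the viewBox matches the mm dimensions, user units are millimetres directly. The only transform is the Y-flip y_m = 204.796 − y_svg.

Shape 1 is a regular polygon drawn with `<path>`. Its stroke #008000 means cut at S865, F791. After flipping Y the toolpath is (42.410,26.560) → (45.646,24.373) → (46.387,20.537) → (44.200,17.301) → (40.364,16.560) → (37.128,18.747) → (36.387,22.583) → (38.574,25.819) → (42.410,26.560), returning to the start.

Shape 2 is a circle drawn with `<circle>`. Its stroke #008000 means cut at S865, F791. After flipping Y the toolpath is (336.971,120.159) → (333.763,127.904) → (326.018,131.112) → (318.273,127.904) → (315.065,120.159) → (318.273,112.414) → (326.018,109.206) → (333.763,112.414) → (336.971,120.159), returning to the start.

Shape 3 is a cubic bezier drawn with `<path>`. Its stroke #008000 means cut at S865, F791. After flipping Y the toolpath is (73.166,164.477) → (101.701,151.108) → (182.696,113.775) → (264.905,72.713) → (297.083,48.159).

Shape 4 is a regular polygon drawn with `<path>`. Its stroke #008000 means cut at S865, F791. After flipping Y the toolpath is (86.719,180.391) → (136.542,136.713) → (73.805,115.403) → (86.719,180.391), returning to the start.

Shape 5 is a regular polygon drawn with `<path>`. Its stroke #ff8800 means engrave at S201, F3534. After flipping Y the toolpath is (125.290,98.834) → (145.001,127.497) → (173.664,107.786) → (153.953,79.123) → (125.290,98.834), returning to the start.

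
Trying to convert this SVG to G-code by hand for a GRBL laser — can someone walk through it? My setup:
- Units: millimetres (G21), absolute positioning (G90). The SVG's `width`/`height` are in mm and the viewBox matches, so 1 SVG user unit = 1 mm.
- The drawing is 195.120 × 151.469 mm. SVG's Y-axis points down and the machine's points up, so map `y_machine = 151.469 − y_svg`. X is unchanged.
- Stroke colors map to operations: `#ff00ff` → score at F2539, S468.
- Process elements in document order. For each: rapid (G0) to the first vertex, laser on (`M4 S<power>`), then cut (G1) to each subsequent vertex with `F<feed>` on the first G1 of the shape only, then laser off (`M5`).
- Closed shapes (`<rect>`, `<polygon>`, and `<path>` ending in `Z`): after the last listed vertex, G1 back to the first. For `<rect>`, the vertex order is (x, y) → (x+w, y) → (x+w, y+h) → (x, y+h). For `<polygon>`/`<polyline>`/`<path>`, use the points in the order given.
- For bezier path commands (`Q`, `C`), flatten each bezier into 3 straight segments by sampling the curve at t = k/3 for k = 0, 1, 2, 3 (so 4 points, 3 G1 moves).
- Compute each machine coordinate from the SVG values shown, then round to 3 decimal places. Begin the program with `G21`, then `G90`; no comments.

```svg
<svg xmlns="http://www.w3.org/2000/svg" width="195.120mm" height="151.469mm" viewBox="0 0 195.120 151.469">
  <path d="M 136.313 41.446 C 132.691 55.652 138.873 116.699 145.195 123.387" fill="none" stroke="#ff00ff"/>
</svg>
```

G21
G90
G0 X136.313 Y110.023
M4 S468
G1 X135.601 Y83.951 F2539
G1 X139.278 Y49.142
G1 X145.195 Y28.082
M5

viewBox `0 0 195.120 151.469` with mm width/height → 1 unit = 1 mm. Flip: y_m = 151.469 − y_svg.

**Shape 1** — `<path>` cubic bezier, stroke `#ff00ff` → score (S468, F2539). Control points (SVG): P0=(136.313,41.446), P1=(132.691,55.652), P2=(138.873,116.699), P3=(145.195,123.387); sampled at t=k/3. Machine vertices: (136.313,110.023) → (135.601,83.951) → (139.278,49.142) → (145.195,28.082). Open path.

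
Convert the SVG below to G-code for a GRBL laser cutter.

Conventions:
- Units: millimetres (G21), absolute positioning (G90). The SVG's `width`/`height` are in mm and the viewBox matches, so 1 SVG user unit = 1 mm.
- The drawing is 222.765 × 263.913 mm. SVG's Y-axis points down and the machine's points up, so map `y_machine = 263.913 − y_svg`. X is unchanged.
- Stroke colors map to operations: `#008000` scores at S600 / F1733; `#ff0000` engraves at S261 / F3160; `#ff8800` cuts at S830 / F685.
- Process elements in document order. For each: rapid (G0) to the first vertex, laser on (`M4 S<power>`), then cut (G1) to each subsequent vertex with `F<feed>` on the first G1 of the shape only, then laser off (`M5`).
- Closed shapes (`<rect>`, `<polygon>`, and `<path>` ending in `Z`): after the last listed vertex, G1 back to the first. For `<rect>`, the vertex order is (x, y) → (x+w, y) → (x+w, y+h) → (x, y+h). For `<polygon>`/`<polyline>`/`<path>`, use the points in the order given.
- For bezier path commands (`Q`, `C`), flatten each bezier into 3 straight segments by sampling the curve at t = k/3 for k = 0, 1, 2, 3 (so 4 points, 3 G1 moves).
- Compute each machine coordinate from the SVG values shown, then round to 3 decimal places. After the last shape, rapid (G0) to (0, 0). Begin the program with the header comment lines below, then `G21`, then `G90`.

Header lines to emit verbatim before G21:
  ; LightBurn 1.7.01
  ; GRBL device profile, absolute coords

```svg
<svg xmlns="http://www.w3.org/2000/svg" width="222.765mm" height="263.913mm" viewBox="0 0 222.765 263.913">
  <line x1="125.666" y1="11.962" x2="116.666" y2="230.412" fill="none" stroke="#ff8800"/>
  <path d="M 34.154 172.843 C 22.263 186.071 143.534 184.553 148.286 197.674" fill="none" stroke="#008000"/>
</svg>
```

Since the viewBox matches the mm dimensions, user units are millimetres directly. The only transform is the Y-flip y_m = 263.913 − y_svg.

Shape 1 is a line segment drawn with `<line>`. Its stroke #ff8800 means cut at S830, F685. After flipping Y the toolpath is (125.666,251.951) → (116.666,33.501).

Shape 2 is a cubic bezier drawn with `<path>`. Its stroke #008000 means score at S600, F1733. After flipping Y the toolpath is (34.154,91.070) → (57.403,81.669) → (113.942,75.569) → (148.286,66.239).

; LightBurn 1.7.01
; GRBL device profile, absolute coords
G21
G90
G0 X125.666 Y251.951
M4 S830
G1 X116.666 Y33.501 F685
M5
G0 X34.154 Y91.070
M4 S600
G1 X57.403 Y81.669 F1733
G1 X113.942 Y75.569
G1 X148.286 Y66.239
M5
G0 X0.000 Y0.000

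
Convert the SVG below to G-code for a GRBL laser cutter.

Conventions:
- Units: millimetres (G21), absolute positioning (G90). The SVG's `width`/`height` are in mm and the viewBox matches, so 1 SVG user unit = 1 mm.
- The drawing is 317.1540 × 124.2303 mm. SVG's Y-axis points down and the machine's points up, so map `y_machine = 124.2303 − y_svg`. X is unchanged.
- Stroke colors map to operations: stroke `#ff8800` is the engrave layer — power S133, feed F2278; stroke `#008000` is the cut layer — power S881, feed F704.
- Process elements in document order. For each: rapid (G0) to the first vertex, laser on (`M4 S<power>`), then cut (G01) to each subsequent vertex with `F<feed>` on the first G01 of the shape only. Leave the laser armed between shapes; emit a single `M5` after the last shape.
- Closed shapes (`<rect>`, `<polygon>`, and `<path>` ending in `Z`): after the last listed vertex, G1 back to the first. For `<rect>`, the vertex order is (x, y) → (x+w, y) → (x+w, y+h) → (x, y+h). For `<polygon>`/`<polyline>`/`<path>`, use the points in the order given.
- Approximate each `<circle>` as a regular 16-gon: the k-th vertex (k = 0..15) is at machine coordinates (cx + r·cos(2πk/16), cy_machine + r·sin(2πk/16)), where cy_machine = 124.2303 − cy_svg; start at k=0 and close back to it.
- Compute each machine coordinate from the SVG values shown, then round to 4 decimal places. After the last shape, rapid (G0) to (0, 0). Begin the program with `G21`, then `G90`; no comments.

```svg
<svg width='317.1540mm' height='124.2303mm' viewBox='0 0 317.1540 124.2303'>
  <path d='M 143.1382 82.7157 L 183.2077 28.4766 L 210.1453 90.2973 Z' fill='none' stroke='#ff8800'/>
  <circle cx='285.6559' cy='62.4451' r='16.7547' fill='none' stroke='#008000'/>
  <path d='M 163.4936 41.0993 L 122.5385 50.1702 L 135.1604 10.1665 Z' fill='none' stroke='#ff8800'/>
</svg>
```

1 u = 1 mm; y_m = 124.2303 − y.

[1] `<path>` regular polygon, #ff8800→engrave S133 F2278: (143.1382,41.5146) → (183.2077,95.7537) → (210.1453,33.9330) → (143.1382,41.5146) (closed)

[2] `<circle>` circle, #008000→cut S881 F704: (302.4106,61.7852) → (301.1352,68.1969) → (297.5033,73.6326) → (292.0676,77.2645) → (285.6559,78.5399) → (279.2442,77.2645) → (273.8085,73.6326) → (270.1766,68.1969) → (268.9012,61.7852) → (270.1766,55.3735) → (273.8085,49.9378) → (279.2442,46.3059) → (285.6559,45.0305) → (292.0676,46.3059) → (297.5033,49.9378) → (301.1352,55.3735) → (302.4106,61.7852) (closed)

[3] `<path>` regular polygon, #ff8800→engrave S133 F2278: (163.4936,83.1310) → (122.5385,74.0601) → (135.1604,114.0638) → (163.4936,83.1310) (closed)

G21
G90
G0 X143.1382 Y41.5146
M4 S133
G01 X183.2077 Y95.7537 F2278
G01 X210.1453 Y33.9330
G01 X143.1382 Y41.5146
G0 X302.4106 Y61.7852
M4 S881
G01 X301.1352 Y68.1969 F704
G01 X297.5033 Y73.6326
G01 X292.0676 Y77.2645
G01 X285.6559 Y78.5399
G01 X279.2442 Y77.2645
G01 X273.8085 Y73.6326
G01 X270.1766 Y68.1969
G01 X268.9012 Y61.7852
G01 X270.1766 Y55.3735
G01 X273.8085 Y49.9378
G01 X279.2442 Y46.3059
G01 X285.6559 Y45.0305
G01 X292.0676 Y46.3059
G01 X297.5033 Y49.9378
G01 X301.1352 Y55.3735
G01 X302.4106 Y61.7852
G0 X163.4936 Y83.1310
M4 S133
G01 X122.5385 Y74.0601 F2278
G01 X135.1604 Y114.0638
G01 X163.4936 Y83.1310
M5
G0 X0.0000 Y0.0000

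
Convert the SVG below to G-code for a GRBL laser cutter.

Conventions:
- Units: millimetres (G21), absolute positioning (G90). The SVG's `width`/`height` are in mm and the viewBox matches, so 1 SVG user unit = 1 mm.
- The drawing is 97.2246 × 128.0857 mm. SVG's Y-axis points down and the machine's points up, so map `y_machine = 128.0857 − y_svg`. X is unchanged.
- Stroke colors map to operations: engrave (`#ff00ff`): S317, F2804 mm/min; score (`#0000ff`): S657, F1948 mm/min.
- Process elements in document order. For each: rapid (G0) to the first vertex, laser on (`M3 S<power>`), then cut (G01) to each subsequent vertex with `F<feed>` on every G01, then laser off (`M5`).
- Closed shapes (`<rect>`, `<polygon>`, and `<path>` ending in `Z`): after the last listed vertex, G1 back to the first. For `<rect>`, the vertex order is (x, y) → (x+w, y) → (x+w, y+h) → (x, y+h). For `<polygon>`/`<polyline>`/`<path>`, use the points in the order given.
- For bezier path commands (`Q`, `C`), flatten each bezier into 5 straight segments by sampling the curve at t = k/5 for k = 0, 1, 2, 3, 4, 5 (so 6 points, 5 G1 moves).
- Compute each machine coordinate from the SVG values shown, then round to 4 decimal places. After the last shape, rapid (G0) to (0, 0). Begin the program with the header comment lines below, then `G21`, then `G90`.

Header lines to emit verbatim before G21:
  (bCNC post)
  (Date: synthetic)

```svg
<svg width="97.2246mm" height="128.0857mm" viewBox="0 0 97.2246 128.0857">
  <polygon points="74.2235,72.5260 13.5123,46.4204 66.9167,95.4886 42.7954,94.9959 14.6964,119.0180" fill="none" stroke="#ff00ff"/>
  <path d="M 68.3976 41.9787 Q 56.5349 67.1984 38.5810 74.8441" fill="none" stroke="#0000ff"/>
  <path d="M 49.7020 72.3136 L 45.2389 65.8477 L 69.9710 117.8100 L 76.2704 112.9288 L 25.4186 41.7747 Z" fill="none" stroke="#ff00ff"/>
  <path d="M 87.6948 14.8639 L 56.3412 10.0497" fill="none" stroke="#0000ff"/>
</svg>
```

Since the viewBox matches the mm dimensions, user units are millimetres directly. The only transform is the Y-flip y_m = 128.0857 − y_svg.

Shape 1 is a closed polygon drawn with `<polygon>`. Its stroke #ff00ff means engrave at S317, F2804. After flipping Y the toolpath is (74.2235,55.5597) → (13.5123,81.6653) → (66.9167,32.5971) → (42.7954,33.0898) → (14.6964,9.0677) → (74.2235,55.5597), returning to the start.

Shape 2 is a quadratic bezier drawn with `<path>`. Its stroke #0000ff means score at S657, F1948. After flipping Y the toolpath is (68.3976,86.1070) → (63.4089,76.7221) → (57.9328,68.7431) → (51.9695,62.1700) → (45.5189,57.0028) → (38.5810,53.2416).

Shape 3 is a closed polygon drawn with `<path>`. Its stroke #ff00ff means engrave at S317, F2804. After flipping Y the toolpath is (49.7020,55.7721) → (45.2389,62.2380) → (69.9710,10.2757) → (76.2704,15.1569) → (25.4186,86.3110) → (49.7020,55.7721), returning to the start.

Shape 4 is a line segment drawn with `<path>`. Its stroke #0000ff means score at S657, F1948. After flipping Y the toolpath is (87.6948,113.2218) → (56.3412,118.0360).

(bCNC post)
(Date: synthetic)
G21
G90
G0 X74.2235 Y55.5597
M3 S317
G01 X13.5123 Y81.6653 F2804
G01 X66.9167 Y32.5971 F2804
G01 X42.7954 Y33.0898 F2804
G01 X14.6964 Y9.0677 F2804
G01 X74.2235 Y55.5597 F2804
M5
G0 X68.3976 Y86.1070
M3 S657
G01 X63.4089 Y76.7221 F1948
G01 X57.9328 Y68.7431 F1948
G01 X51.9695 Y62.1700 F1948
G01 X45.5189 Y57.0028 F1948
G01 X38.5810 Y53.2416 F1948
M5
G0 X49.7020 Y55.7721
M3 S317
G01 X45.2389 Y62.2380 F2804
G01 X69.9710 Y10.2757 F2804
G01 X76.2704 Y15.1569 F2804
G01 X25.4186 Y86.3110 F2804
G01 X49.7020 Y55.7721 F2804
M5
G0 X87.6948 Y113.2218
M3 S657
G01 X56.3412 Y118.0360 F1948
M5
G0 X0.0000 Y0.0000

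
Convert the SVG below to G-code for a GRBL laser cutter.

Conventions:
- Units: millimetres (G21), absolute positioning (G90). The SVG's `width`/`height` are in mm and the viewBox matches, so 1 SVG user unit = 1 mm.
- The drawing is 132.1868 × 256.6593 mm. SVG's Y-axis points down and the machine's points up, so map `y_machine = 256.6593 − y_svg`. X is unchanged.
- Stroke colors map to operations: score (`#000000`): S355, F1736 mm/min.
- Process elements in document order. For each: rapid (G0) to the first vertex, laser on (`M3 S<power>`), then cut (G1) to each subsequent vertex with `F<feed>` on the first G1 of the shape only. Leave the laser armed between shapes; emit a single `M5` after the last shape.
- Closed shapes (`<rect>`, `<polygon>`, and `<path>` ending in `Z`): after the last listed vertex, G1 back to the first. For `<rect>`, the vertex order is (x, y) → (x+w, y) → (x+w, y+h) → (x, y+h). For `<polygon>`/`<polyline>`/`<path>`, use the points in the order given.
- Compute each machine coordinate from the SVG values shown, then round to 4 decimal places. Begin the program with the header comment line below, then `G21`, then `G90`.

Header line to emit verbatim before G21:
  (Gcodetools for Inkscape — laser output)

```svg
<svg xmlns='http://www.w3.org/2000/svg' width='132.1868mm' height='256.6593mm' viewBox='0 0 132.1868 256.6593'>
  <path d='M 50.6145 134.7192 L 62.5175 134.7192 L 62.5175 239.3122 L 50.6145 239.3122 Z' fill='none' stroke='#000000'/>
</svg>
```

(Gcodetools for Inkscape — laser output)
G21
G90
G0 X50.6145 Y121.9401
M3 S355
G1 X62.5175 Y121.9401 F1736
G1 X62.5175 Y17.3471
G1 X50.6145 Y17.3471
G1 X50.6145 Y121.9401
M5

Since the viewBox matches the mm dimensions, user units are millimetres directly. The only transform is the Y-flip y_m = 256.6593 − y_svg.

Shape 1 is a rectangle drawn with `<path>`. Its stroke #000000 means score at S355, F1736. After flipping Y the toolpath is (50.6145,121.9401) → (62.5175,121.9401) → (62.5175,17.3471) → (50.6145,17.3471) → (50.6145,121.9401), returning to the start.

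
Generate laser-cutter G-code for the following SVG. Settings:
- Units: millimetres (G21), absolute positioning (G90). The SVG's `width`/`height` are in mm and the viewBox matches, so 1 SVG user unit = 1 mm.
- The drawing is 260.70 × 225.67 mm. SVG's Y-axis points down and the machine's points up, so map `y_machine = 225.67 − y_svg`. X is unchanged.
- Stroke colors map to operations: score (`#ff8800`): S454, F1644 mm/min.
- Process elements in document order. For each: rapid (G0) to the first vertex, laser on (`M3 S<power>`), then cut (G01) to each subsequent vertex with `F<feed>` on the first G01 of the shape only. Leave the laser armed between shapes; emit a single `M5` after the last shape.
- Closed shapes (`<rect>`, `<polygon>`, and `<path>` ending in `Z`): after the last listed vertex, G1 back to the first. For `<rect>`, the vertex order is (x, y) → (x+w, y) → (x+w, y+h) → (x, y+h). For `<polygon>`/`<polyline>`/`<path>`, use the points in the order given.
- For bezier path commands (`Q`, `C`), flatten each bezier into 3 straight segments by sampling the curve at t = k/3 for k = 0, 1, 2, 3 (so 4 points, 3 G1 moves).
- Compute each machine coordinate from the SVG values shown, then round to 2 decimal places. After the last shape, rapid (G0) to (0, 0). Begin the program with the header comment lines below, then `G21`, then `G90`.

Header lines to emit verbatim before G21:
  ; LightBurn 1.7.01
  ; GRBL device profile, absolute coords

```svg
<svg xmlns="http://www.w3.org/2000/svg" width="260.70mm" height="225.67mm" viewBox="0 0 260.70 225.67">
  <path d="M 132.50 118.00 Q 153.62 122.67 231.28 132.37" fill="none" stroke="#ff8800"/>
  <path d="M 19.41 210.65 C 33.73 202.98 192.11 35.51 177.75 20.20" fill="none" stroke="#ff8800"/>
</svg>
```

; LightBurn 1.7.01
; GRBL device profile, absolute coords
G21
G90
G0 X132.50 Y107.67
M3 S454
G01 X152.86 Y104.00 F1644
G01 X185.79 Y99.21
G01 X231.28 Y93.30
G0 X19.41 Y15.02
M3 S454
G01 X70.02 Y64.40 F1644
G01 X146.26 Y150.99
G01 X177.75 Y205.47
M5
G0 X0.00 Y0.00

1 u = 1 mm; y_m = 225.67 − y.

[1] `<path>` quadratic bezier, #ff8800→score S454 F1644: (132.50,107.67) → (152.86,104.00) → (185.79,99.21) → (231.28,93.30)

[2] `<path>` cubic bezier, #ff8800→score S454 F1644: (19.41,15.02) → (70.02,64.40) → (146.26,150.99) → (177.75,205.47)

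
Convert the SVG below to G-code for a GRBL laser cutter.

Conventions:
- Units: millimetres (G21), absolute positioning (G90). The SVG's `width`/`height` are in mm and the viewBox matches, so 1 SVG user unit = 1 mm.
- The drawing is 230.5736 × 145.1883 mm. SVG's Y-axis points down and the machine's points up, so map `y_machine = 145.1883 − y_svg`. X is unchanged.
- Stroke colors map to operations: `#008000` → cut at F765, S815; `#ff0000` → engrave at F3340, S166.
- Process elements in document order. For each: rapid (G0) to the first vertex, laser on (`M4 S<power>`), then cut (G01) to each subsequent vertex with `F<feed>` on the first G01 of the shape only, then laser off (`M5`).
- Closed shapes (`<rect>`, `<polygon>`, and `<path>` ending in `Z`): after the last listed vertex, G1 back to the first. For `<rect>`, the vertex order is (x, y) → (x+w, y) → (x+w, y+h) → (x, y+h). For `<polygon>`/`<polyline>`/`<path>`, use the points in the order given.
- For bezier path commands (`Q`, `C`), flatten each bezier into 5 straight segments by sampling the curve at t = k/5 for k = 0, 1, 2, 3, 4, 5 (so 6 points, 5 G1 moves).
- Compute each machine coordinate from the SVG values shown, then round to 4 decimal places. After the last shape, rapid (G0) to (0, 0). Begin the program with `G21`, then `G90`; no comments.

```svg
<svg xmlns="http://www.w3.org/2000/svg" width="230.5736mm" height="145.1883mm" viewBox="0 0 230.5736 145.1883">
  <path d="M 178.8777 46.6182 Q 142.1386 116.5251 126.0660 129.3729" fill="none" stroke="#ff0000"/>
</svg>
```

G21
G90
G0 X178.8777 Y98.5701
M4 S166
G01 X165.0087 Y72.8897 F3340
G01 X152.7931 Y51.7740
G01 X142.2307 Y35.2231
G01 X133.3217 Y23.2369
G01 X126.0660 Y15.8154
M5
G0 X0.0000 Y0.0000

1 u = 1 mm; y_m = 145.1883 − y.

[1] `<path>` quadratic bezier, #ff0000→engrave S166 F3340: (178.8777,98.5701) → (165.0087,72.8897) → (152.7931,51.7740) → (142.2307,35.2231) → (133.3217,23.2369) → (126.0660,15.8154)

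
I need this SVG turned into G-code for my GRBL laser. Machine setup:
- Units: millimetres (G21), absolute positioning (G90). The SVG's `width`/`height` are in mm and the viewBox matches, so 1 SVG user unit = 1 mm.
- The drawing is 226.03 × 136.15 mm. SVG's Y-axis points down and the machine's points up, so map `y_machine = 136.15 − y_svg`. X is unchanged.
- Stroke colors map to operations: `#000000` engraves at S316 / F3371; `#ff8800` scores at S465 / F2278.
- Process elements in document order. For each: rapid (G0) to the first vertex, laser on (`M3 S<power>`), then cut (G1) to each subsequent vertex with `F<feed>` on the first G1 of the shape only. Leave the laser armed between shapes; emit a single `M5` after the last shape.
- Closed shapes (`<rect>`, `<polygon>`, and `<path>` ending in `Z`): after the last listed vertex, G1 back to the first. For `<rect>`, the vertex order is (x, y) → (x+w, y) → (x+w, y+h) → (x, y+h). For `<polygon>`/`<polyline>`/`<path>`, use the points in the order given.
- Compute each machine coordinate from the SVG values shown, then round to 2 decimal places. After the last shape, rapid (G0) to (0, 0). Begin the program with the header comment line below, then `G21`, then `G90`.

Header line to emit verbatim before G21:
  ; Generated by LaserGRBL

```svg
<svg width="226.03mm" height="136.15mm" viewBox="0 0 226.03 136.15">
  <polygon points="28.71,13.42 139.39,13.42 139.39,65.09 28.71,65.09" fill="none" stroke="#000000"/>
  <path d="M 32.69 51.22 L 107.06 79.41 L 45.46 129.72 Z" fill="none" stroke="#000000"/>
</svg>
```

; Generated by LaserGRBL
G21
G90
G0 X28.71 Y122.73
M3 S316
G1 X139.39 Y122.73 F3371
G1 X139.39 Y71.06
G1 X28.71 Y71.06
G1 X28.71 Y122.73
G0 X32.69 Y84.93
M3 S316
G1 X107.06 Y56.74 F3371
G1 X45.46 Y6.43
G1 X32.69 Y84.93
M5
G0 X0.00 Y0.00

Since the viewBox matches the mm dimensions, user units are millimetres directly. The only transform is the Y-flip y_m = 136.15 − y_svg.

Shape 1 is a rectangle drawn with `<polygon>`. Its stroke #000000 means engrave at S316, F3371. After flipping Y the toolpath is (28.71,122.73) → (139.39,122.73) → (139.39,71.06) → (28.71,71.06) → (28.71,122.73), returning to the start.

Shape 2 is a regular polygon drawn with `<path>`. Its stroke #000000 means engrave at S316, F3371. After flipping Y the toolpath is (32.69,84.93) → (107.06,56.74) → (45.46,6.43) → (32.69,84.93), returning to the start.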